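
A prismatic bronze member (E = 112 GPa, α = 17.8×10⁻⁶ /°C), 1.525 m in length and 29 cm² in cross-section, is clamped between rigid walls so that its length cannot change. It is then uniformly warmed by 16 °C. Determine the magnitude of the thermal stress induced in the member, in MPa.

The supports are rigid, so the total axial strain is zero. The restrained thermal strain is ε = αΔT = 17.8×10⁻⁶ × 16 = 284.8×10⁻⁶.
The stress required to suppress this strain is σ = Eε = 112×10³ × 284.8×10⁻⁶ = 31.9 MPa, compressive since the member is trying to expand.

σ ≈ 31.9 MPa (compressive)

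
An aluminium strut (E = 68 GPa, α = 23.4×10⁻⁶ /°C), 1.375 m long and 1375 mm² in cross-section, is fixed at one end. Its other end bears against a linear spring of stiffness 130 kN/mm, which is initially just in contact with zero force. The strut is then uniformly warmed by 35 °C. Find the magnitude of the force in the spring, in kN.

If the spring were absent the strut would lengthen by αΔT L = 23.4×10⁻⁶ × 35 × 1375 = 1.126 mm.
Let P be the compressive force at the spring. The strut shortens elastically by PL/(AE) and the spring compresses by P/k; together these equal δ_free.
P [ L/(AE) + 1/k ] = δ_free → P [ 1375/(1375×68×10³) + 1/(130×10³) ] = 1.126.
P = 1.126 / 2.24×10⁻⁵ = 50280 N.

P ≈ 50.3 kN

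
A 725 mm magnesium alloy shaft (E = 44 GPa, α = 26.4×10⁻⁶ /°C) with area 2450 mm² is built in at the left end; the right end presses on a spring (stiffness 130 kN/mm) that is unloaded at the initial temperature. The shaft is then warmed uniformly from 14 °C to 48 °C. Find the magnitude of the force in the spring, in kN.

Free thermal expansion: δ_free = αΔT L = 26.4×10⁻⁶ × 34 × 725 = 0.6508 mm.
Let P be the compressive force at the spring. The shaft shortens elastically by PL/(AE) and the spring compresses by P/k; together these equal δ_free.
P [ L/(AE) + 1/k ] = δ_free → P [ 725/(2450×44×10³) + 1/(130×10³) ] = 0.6508.
P = 0.6508 / 1.442×10⁻⁵ = 45140 N.

P ≈ 45.1 kN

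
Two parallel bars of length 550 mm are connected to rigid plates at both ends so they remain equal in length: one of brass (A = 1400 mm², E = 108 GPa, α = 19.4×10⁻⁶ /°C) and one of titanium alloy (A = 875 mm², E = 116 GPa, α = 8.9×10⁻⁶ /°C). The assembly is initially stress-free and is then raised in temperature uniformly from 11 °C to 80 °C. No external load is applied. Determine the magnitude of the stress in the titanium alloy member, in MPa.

σ ≈ 50.3 MPa (tensile)

The brass has the larger α, so on heating it would change length more than the titanium alloy if both were free. The rigid plates force a common final length, so the brass is put into compression and the titanium alloy into tension, with equal and opposite forces P (no external load).
Equating the net (thermal + elastic) strains gives |α₁ − α₂|·ΔT = P·[1/(A₁E₁) + 1/(A₂E₂)].
|α₁ − α₂|·ΔT = 10.5×10⁻⁶ × 69 = 0.0007245.
1/(A₁E₁) + 1/(A₂E₂) = 1/(1400×108×10³) + 1/(875×116×10³) = 1.647×10⁻⁸ N⁻¹.
P = 0.0007245 / 1.647×10⁻⁸ = 44000 N = 44 kN.
σ_{titanium alloy} = P/A₂ = 44000/875 = 50.29 MPa, tensile.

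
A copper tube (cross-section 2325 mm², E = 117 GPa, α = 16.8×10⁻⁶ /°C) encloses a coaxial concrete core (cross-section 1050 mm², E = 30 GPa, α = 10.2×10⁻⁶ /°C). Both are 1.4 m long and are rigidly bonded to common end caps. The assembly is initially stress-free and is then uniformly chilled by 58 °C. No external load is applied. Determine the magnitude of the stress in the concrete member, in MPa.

Equilibrium of a rigid end plate with no external load gives equal and opposite internal forces ±P in the two members. Since α_{copper} > α_{concrete}, cooling drives the copper into tension and the concrete into compression.
Compatibility of the two members (thermal + elastic change equal): (α₁ − α₂)ΔT = P·[1/(A₁E₁) + 1/(A₂E₂)].
|α₁ − α₂|·ΔT = 6.6×10⁻⁶ × 58 = 0.0003828.
1/(A₁E₁) + 1/(A₂E₂) = 1/(2325×117×10³) + 1/(1050×30×10³) = 3.542×10⁻⁸ N⁻¹.
P = 0.0003828 / 3.542×10⁻⁸ = 10810 N = 10.81 kN.
σ_{concrete} = P/A₂ = 10810/1050 = 10.29 MPa, compressive.

σ ≈ 10.3 MPa (compressive)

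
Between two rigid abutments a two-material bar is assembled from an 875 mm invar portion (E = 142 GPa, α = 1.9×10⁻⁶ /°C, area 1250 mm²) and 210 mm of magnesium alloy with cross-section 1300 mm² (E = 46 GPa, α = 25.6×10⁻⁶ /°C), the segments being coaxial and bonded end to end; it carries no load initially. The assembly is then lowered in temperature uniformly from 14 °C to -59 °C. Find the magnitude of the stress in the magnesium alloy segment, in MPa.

σ ≈ 46.8 MPa (tensile)

With the walls removed the bar would change length by δ_free = Σ αᵢΔT Lᵢ = 1.9×10⁻⁶×73×875 + 25.6×10⁻⁶×73×210 = 0.5138 mm.
Since the ends are fixed, an axial force P builds up, equal in every segment, with P · Σ Lᵢ/(AᵢEᵢ) = δ_free.
Σ Lᵢ/(AᵢEᵢ) = 875/(1250×142×10³) + 210/(1300×46×10³) = 8.441×10⁻⁶ mm/N.
So P = 0.5138 / 8.441×10⁻⁶ = 60.87 kN, tensile.
σ_{magnesium alloy} = P / A = 60870 / 1300 = 46.82 MPa.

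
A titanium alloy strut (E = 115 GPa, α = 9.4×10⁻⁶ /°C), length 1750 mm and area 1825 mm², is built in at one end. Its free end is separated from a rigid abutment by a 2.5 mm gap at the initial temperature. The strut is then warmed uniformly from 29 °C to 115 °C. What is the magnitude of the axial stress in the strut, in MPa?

If the wall were absent the strut would grow by αΔT L = 9.4×10⁻⁶ × 86 × 1750 = 1.415 mm.
This is smaller than the 2.5 mm clearance, so the strut expands freely without reaching the stop — the stress is zero.

σ ≈ 0 MPa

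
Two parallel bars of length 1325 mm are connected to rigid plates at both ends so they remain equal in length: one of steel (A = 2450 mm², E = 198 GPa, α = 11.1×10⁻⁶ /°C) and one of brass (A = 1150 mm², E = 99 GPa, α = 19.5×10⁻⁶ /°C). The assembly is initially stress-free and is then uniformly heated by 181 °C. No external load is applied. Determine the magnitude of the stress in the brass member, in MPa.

σ ≈ 122 MPa (compressive)

Both members must finish at the same length. With the larger α, the brass tends to over-expand; the plates restrain it, putting the brass in compression and the steel in tension. With no external load the two internal forces are equal and opposite, magnitude P.
Compatibility of the two members (thermal + elastic change equal): (α₁ − α₂)ΔT = P·[1/(A₁E₁) + 1/(A₂E₂)].
|α₁ − α₂|·ΔT = 8.4×10⁻⁶ × 181 = 0.00152.
1/(A₁E₁) + 1/(A₂E₂) = 1/(2450×198×10³) + 1/(1150×99×10³) = 1.084×10⁻⁸ N⁻¹.
So P = 0.00152 / 1.084×10⁻⁸ = 140.2 kN.
σ_{brass} = P/A₂ = 140200/1150 = 121.9 MPa, compressive.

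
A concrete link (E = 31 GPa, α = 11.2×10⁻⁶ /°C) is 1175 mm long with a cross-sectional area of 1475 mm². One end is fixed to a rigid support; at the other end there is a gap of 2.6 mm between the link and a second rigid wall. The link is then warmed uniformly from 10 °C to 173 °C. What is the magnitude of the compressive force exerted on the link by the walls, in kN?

Unrestrained expansion: δ_free = αΔT L = 11.2×10⁻⁶ × 163 × 1175 = 2.145 mm.
This is smaller than the 2.6 mm clearance, so the link expands freely without reaching the stop — the stress is zero.

P ≈ 0 kN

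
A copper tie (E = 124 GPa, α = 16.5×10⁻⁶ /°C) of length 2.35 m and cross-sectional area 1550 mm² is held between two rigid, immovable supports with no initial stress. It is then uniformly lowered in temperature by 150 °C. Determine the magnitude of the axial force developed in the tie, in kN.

With zero net strain, σ = E·αΔT = 124 GPa × 16.5×10⁻⁶ × 150 = 306.9 MPa.
Then P = σA = 306.9 × 1550 mm² = 475.7 kN, tensile.

P ≈ 476 kN (tensile)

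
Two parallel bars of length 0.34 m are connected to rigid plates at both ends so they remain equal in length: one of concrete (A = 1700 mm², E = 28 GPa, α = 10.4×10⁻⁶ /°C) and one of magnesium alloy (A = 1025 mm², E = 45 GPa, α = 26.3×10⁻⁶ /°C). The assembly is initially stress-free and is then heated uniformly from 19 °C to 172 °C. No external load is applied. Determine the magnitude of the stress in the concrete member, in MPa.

σ ≈ 33.5 MPa (tensile)

The magnesium alloy has the larger α, so on heating it would change length more than the concrete if both were free. The rigid plates force a common final length, so the magnesium alloy is put into compression and the concrete into tension, with equal and opposite forces P (no external load).
Equating the net (thermal + elastic) strains gives |α₁ − α₂|·ΔT = P·[1/(A₁E₁) + 1/(A₂E₂)].
|α₁ − α₂|·ΔT = 15.9×10⁻⁶ × 153 = 0.002433.
1/(A₁E₁) + 1/(A₂E₂) = 1/(1700×28×10³) + 1/(1025×45×10³) = 4.269×10⁻⁸ N⁻¹.
P = 0.002433 / 4.269×10⁻⁸ = 56990 N = 56.99 kN.
σ_{concrete} = P/A₁ = 56990/1700 = 33.52 MPa, tensile.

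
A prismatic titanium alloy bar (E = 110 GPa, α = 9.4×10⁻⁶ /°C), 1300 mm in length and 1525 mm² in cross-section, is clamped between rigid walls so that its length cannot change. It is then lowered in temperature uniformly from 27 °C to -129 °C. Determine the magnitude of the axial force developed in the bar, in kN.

With zero net strain, σ = E·αΔT = 110 GPa × 9.4×10⁻⁶ × 156 = 161.3 MPa.
P = AEαΔT = 1525 × 110×10³ × 9.4×10⁻⁶ × 156 = 246 kN (tensile).

P ≈ 246 kN (tensile)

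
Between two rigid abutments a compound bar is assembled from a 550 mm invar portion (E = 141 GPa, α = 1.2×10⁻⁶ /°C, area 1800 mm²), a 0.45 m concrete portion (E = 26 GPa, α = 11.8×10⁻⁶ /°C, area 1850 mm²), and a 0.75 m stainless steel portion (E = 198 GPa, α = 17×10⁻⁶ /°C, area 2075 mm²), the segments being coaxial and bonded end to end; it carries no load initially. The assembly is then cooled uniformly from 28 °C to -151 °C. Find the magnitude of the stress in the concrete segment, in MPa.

If the supports were absent, the total length change would be Σ αᵢΔT Lᵢ = 1.2×10⁻⁶×179×550 + 11.8×10⁻⁶×179×450 + 17×10⁻⁶×179×750 = 3.351 mm.
The rigid supports impose zero overall length change; the single axial force P common to all segments must satisfy P Σ Lᵢ/(AᵢEᵢ) = δ_free.
Σ Lᵢ/(AᵢEᵢ) = 550/(1800×141×10³) + 450/(1850×26×10³) + 750/(2075×198×10³) = 1.335×10⁻⁵ mm/N.
P = 3.351 / 1.335×10⁻⁵ = 251000 N = 251 kN, tensile.
σ_{concrete} = P / A = 251000 / 1850 = 135.7 MPa.

σ ≈ 136 MPa (tensile)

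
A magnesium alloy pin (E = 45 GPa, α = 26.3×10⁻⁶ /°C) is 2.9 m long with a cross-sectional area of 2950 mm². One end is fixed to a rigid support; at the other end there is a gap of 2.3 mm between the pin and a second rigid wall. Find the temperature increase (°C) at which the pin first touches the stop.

The gap closes when αΔT L = 2.3 mm, since the pin is still unstressed at that instant.
So ΔT = g/(αL) = 2.3/(26.3×10⁻⁶ × 2900) = 30.16 °C.

ΔT ≈ 30.2 °C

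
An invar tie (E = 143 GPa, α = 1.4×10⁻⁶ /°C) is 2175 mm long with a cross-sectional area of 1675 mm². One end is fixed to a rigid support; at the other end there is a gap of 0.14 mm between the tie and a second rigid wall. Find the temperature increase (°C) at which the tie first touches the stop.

ΔT ≈ 46 °C

Contact occurs when the free expansion equals the gap: αΔT L = 0.14 mm.
ΔT = 0.14 / (1.4×10⁻⁶ × 2175) = 45.98 °C.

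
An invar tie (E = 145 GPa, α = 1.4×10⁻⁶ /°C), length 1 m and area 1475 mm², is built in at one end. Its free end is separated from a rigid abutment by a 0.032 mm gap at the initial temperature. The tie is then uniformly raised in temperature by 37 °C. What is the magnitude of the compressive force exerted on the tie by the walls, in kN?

P ≈ 4.23 kN

Free thermal elongation = αΔT L = 1.4×10⁻⁶ × 37 × 1000 = 0.0518 mm.
The gap closes (δ_free > 0.032 mm) and the wall then resists a further 0.0518 − 0.032 = 0.0198 mm of expansion.
That suppressed elongation corresponds to σ = E·Δ/L = 145×10³ × 0.0198/1000 = 2.871 MPa.
P = σA = 2.871 × 1475 = 4.235 kN.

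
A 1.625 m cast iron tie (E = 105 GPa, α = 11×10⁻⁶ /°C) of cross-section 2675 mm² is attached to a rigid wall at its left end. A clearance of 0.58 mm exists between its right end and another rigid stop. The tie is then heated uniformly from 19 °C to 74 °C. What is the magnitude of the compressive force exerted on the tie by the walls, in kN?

P ≈ 69.7 kN

Free thermal elongation = αΔT L = 11×10⁻⁶ × 55 × 1625 = 0.9831 mm.
After closing the 0.58 mm clearance, 0.9831 − 0.58 = 0.4031 mm of expansion remains to be suppressed by the wall.
So σ = E(δ_free − g)/L = 105×10³ × 0.4031/1625 = 26.05 MPa.
P = σA = 26.05 × 2675 = 69.68 kN.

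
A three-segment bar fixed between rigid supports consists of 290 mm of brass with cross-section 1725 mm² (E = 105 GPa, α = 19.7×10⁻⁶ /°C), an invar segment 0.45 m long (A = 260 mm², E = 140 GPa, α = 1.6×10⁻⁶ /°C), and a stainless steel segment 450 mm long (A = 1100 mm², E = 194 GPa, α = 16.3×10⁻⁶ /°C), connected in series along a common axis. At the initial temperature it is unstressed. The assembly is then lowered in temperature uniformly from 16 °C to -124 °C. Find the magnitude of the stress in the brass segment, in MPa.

σ ≈ 69.5 MPa (tensile)

If the supports were absent, the total length change would be Σ αᵢΔT Lᵢ = 19.7×10⁻⁶×140×290 + 1.6×10⁻⁶×140×450 + 16.3×10⁻⁶×140×450 = 1.928 mm.
The walls prevent any net length change, so an axial force P (same in every segment) develops. Compatibility: P · Σ Lᵢ/(AᵢEᵢ) = δ_free.
Σ Lᵢ/(AᵢEᵢ) = 290/(1725×105×10³) + 450/(260×140×10³) + 450/(1100×194×10³) = 1.607×10⁻⁵ mm/N.
P = 1.928 / 1.607×10⁻⁵ = 119900 N = 119.9 kN, tensile.
σ_{brass} = P / A = 119900 / 1725 = 69.52 MPa.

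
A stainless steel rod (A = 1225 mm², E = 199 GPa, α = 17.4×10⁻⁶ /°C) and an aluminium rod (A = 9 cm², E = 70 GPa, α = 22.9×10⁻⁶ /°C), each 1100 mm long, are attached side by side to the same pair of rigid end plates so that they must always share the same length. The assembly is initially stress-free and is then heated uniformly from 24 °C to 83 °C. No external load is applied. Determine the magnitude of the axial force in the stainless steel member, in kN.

The aluminium has the larger α, so on heating it would change length more than the stainless steel if both were free. The rigid plates force a common final length, so the aluminium is put into compression and the stainless steel into tension, with equal and opposite forces P (no external load).
Setting the final lengths equal and cancelling L: (α₁ − α₂)ΔT = P/(A₁E₁) + P/(A₂E₂).
|α₁ − α₂|·ΔT = 5.5×10⁻⁶ × 59 = 0.0003245.
1/(A₁E₁) + 1/(A₂E₂) = 1/(1225×199×10³) + 1/(900×70×10³) = 1.998×10⁻⁸ N⁻¹.
So P = 0.0003245 / 1.998×10⁻⁸ = 16.25 kN.

P ≈ 16.2 kN (tensile in the stainless steel)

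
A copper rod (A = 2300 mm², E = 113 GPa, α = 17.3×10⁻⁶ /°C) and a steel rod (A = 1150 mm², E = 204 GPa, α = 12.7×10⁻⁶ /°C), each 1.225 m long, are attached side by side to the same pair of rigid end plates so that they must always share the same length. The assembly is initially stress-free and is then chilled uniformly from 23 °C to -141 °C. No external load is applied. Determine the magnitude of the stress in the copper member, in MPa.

Both members must finish at the same length. With the larger α, the copper tends to over-contract; the plates restrain it, putting the copper in tension and the steel in compression. With no external load the two internal forces are equal and opposite, magnitude P.
Equating the net (thermal + elastic) strains gives |α₁ − α₂|·ΔT = P·[1/(A₁E₁) + 1/(A₂E₂)].
|α₁ − α₂|·ΔT = 4.6×10⁻⁶ × 164 = 0.0007544.
1/(A₁E₁) + 1/(A₂E₂) = 1/(2300×113×10³) + 1/(1150×204×10³) = 8.11×10⁻⁹ N⁻¹.
P = 0.0007544 / 8.11×10⁻⁹ = 93020 N = 93.02 kN.
σ_{copper} = P/A₁ = 93020/2300 = 40.44 MPa, tensile.

σ ≈ 40.4 MPa (tensile)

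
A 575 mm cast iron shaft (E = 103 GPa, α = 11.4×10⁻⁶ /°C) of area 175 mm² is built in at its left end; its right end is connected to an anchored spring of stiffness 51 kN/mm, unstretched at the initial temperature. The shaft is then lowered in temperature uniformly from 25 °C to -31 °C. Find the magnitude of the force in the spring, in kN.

P ≈ 7.13 kN

The unrestrained thermal change is αΔT L = 11.4×10⁻⁶ × 56 × 575 = 0.3671 mm.
With a force P in the spring, the elastic change of the shaft is PL/(AE) and that of the spring is P/k; compatibility requires their sum to equal δ_free.
P [ L/(AE) + 1/k ] = δ_free → P [ 575/(175×103×10³) + 1/(51×10³) ] = 0.3671.
P = 0.3671 / 5.151×10⁻⁵ = 7127 N.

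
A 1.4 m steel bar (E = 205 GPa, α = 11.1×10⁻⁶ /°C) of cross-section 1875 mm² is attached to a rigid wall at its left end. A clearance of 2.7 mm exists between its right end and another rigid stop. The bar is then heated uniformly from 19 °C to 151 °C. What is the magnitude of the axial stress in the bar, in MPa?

If the wall were absent the bar would grow by αΔT L = 11.1×10⁻⁶ × 132 × 1400 = 2.051 mm.
Since δ_free = 2.05 mm is less than the 2.7 mm gap, the bar never touches the wall. No axial force develops.

σ ≈ 0 MPa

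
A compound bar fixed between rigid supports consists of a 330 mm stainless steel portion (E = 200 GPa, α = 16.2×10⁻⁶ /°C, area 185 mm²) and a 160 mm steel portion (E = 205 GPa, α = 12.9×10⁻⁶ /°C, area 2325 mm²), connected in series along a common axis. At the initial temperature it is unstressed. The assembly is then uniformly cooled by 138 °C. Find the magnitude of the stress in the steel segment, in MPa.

σ ≈ 47.5 MPa (tensile)

If the supports were absent, the total length change would be Σ αᵢΔT Lᵢ = 16.2×10⁻⁶×138×330 + 12.9×10⁻⁶×138×160 = 1.023 mm.
Since the ends are fixed, an axial force P builds up, equal in every segment, with P · Σ Lᵢ/(AᵢEᵢ) = δ_free.
Σ Lᵢ/(AᵢEᵢ) = 330/(185×200×10³) + 160/(2325×205×10³) = 9.255×10⁻⁶ mm/N.
So P = 1.023 / 9.255×10⁻⁶ = 110.5 kN, tensile.
σ_{steel} = P / A = 110500 / 2325 = 47.52 MPa.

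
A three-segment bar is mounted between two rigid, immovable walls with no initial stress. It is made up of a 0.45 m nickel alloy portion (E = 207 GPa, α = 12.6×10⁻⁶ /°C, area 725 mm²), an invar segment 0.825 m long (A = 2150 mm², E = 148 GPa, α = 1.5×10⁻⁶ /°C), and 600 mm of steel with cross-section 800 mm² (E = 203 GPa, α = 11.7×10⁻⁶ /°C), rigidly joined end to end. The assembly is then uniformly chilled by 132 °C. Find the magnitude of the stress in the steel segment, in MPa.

σ ≈ 247 MPa (tensile)

With the walls removed the bar would change length by δ_free = Σ αᵢΔT Lᵢ = 12.6×10⁻⁶×132×450 + 1.5×10⁻⁶×132×825 + 11.7×10⁻⁶×132×600 = 1.838 mm.
The walls prevent any net length change, so an axial force P (same in every segment) develops. Compatibility: P · Σ Lᵢ/(AᵢEᵢ) = δ_free.
Σ Lᵢ/(AᵢEᵢ) = 450/(725×207×10³) + 825/(2150×148×10³) + 600/(800×203×10³) = 9.286×10⁻⁶ mm/N.
Hence P = δ_free / Σ(L/AE) = 1.838/9.286×10⁻⁶ = 198 kN (tensile).
σ_{steel} = P / A = 198000 / 800 = 247.5 MPa.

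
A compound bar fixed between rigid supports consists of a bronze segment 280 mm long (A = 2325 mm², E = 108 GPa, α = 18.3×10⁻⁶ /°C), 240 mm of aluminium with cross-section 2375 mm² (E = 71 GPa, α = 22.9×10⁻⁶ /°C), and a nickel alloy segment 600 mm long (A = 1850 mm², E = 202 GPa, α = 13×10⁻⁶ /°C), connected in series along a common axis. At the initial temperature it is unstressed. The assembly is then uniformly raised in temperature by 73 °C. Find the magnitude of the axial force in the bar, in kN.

With the walls removed the bar would change length by δ_free = Σ αᵢΔT Lᵢ = 18.3×10⁻⁶×73×280 + 22.9×10⁻⁶×73×240 + 13×10⁻⁶×73×600 = 1.345 mm.
The rigid supports impose zero overall length change; the single axial force P common to all segments must satisfy P Σ Lᵢ/(AᵢEᵢ) = δ_free.
Σ Lᵢ/(AᵢEᵢ) = 280/(2325×108×10³) + 240/(2375×71×10³) + 600/(1850×202×10³) = 4.144×10⁻⁶ mm/N.
So P = 1.345 / 4.144×10⁻⁶ = 324.5 kN, compressive.

P ≈ 324 kN (compressive)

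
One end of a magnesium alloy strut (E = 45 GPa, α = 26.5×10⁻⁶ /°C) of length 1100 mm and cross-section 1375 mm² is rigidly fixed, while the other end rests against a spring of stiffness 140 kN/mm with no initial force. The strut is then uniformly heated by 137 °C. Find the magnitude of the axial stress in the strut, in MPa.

If the spring were absent the strut would lengthen by αΔT L = 26.5×10⁻⁶ × 137 × 1100 = 3.994 mm.
Let P be the compressive force at the spring. The strut shortens elastically by PL/(AE) and the spring compresses by P/k; together these equal δ_free.
P [ L/(AE) + 1/k ] = δ_free → P [ 1100/(1375×45×10³) + 1/(140×10³) ] = 3.994.
P = 3.994 / 2.492×10⁻⁵ = 160300 N.
σ = P/A = 160300/1375 = 116.5 MPa.

σ ≈ 117 MPa (compressive)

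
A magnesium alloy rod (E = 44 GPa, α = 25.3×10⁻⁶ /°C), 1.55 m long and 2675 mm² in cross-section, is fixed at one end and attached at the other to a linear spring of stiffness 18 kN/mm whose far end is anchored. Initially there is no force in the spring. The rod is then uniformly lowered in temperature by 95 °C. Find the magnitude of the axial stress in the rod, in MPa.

If the spring were absent the rod would shorten by αΔT L = 25.3×10⁻⁶ × 95 × 1550 = 3.725 mm.
With a force P in the spring, the elastic change of the rod is PL/(AE) and that of the spring is P/k; compatibility requires their sum to equal δ_free.
So P = δ_free / [L/(AE) + 1/k] = 3.725 / [ 1550/(2675×44×10³) + 1/(18×10³) ].
P = 3.725 / 6.872×10⁻⁵ = 54210 N.
σ = P/A = 54210/2675 = 20.26 MPa.

σ ≈ 20.3 MPa (tensile)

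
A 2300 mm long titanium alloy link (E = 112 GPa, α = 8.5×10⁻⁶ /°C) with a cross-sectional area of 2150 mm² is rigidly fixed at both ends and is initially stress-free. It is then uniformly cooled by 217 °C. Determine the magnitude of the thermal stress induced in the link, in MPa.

σ ≈ 207 MPa (tensile)

Because both ends are immovable the net strain is zero, and the suppressed thermal strain is αΔT = 8.5×10⁻⁶ × 217 = 1844.5×10⁻⁶.
Hence σ = E·αΔT = 112×10³ × 1844.5×10⁻⁶ = 206.6 MPa, tensile.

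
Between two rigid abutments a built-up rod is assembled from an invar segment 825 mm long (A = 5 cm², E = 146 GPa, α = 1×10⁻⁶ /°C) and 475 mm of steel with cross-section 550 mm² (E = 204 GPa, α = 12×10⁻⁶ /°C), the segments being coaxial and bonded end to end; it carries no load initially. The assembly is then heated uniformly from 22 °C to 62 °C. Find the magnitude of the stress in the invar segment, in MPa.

σ ≈ 33.6 MPa (compressive)

With the walls removed the bar would change length by δ_free = Σ αᵢΔT Lᵢ = 1×10⁻⁶×40×825 + 12×10⁻⁶×40×475 = 0.261 mm.
The rigid supports impose zero overall length change; the single axial force P common to all segments must satisfy P Σ Lᵢ/(AᵢEᵢ) = δ_free.
Σ Lᵢ/(AᵢEᵢ) = 825/(500×146×10³) + 475/(550×204×10³) = 1.553×10⁻⁵ mm/N.
So P = 0.261 / 1.553×10⁻⁵ = 16.8 kN, compressive.
σ_{invar} = P / A = 16800 / 500 = 33.6 MPa.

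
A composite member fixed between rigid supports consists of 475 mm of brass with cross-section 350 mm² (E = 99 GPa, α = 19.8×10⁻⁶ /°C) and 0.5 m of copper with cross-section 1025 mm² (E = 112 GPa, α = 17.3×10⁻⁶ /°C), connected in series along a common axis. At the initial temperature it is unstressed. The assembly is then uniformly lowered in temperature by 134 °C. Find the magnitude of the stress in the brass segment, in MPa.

Free thermal contraction of the whole bar: Σ αᵢΔT Lᵢ = 19.8×10⁻⁶×134×475 + 17.3×10⁻⁶×134×500 = 2.419 mm.
The rigid supports impose zero overall length change; the single axial force P common to all segments must satisfy P Σ Lᵢ/(AᵢEᵢ) = δ_free.
The series flexibility is Σ Lᵢ/(AᵢEᵢ) = 475/(350×99×10³) + 500/(1025×112×10³) = 1.806×10⁻⁵ mm/N.
P = 2.419 / 1.806×10⁻⁵ = 133900 N = 133.9 kN, tensile.
σ_{brass} = P / A = 133900 / 350 = 382.7 MPa.

σ ≈ 383 MPa (tensile)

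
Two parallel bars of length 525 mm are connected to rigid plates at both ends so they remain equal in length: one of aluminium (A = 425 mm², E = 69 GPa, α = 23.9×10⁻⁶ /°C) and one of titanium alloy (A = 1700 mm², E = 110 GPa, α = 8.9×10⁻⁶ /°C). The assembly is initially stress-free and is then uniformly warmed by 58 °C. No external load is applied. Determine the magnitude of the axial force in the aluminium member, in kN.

P ≈ 22.1 kN (compressive in the aluminium)

Equilibrium of a rigid end plate with no external load gives equal and opposite internal forces ±P in the two members. Since α_{aluminium} > α_{titanium alloy}, heating drives the aluminium into compression and the titanium alloy into tension.
Compatibility of the two members (thermal + elastic change equal): (α₁ − α₂)ΔT = P·[1/(A₁E₁) + 1/(A₂E₂)].
|α₁ − α₂|·ΔT = 15×10⁻⁶ × 58 = 0.00087.
1/(A₁E₁) + 1/(A₂E₂) = 1/(425×69×10³) + 1/(1700×110×10³) = 3.945×10⁻⁸ N⁻¹.
P = 0.00087 / 3.945×10⁻⁸ = 22050 N = 22.05 kN.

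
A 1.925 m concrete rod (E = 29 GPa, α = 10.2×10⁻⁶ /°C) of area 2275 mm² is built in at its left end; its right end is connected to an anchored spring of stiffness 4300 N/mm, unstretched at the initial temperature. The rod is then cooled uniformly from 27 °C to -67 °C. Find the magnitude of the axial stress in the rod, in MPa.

σ ≈ 3.1 MPa (tensile)

Free thermal contraction: δ_free = αΔT L = 10.2×10⁻⁶ × 94 × 1925 = 1.846 mm.
With a force P in the spring, the elastic change of the rod is PL/(AE) and that of the spring is P/k; compatibility requires their sum to equal δ_free.
P [ L/(AE) + 1/k ] = δ_free → P [ 1925/(2275×29×10³) + 1/(4300) ] = 1.846.
P = 1.846 / 0.0002617 = 7052 N.
σ = P/A = 7052/2275 = 3.1 MPa.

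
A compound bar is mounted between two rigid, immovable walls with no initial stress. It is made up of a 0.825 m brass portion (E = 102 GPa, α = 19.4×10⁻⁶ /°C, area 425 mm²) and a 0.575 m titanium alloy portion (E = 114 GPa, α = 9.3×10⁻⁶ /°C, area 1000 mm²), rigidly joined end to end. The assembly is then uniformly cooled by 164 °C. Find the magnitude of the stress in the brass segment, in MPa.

σ ≈ 342 MPa (tensile)

Free thermal contraction of the whole bar: Σ αᵢΔT Lᵢ = 19.4×10⁻⁶×164×825 + 9.3×10⁻⁶×164×575 = 3.502 mm.
The walls prevent any net length change, so an axial force P (same in every segment) develops. Compatibility: P · Σ Lᵢ/(AᵢEᵢ) = δ_free.
Σ Lᵢ/(AᵢEᵢ) = 825/(425×102×10³) + 575/(1000×114×10³) = 2.408×10⁻⁵ mm/N.
P = 3.502 / 2.408×10⁻⁵ = 145500 N = 145.5 kN, tensile.
σ_{brass} = P / A = 145500 / 425 = 342.2 MPa.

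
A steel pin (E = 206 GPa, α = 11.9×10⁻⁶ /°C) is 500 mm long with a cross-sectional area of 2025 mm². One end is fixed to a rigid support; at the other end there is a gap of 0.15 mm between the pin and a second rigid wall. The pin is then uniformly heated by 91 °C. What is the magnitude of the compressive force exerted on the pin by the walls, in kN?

P ≈ 327 kN

Unrestrained expansion: δ_free = αΔT L = 11.9×10⁻⁶ × 91 × 500 = 0.5414 mm.
The gap closes (δ_free > 0.15 mm) and the wall then resists a further 0.5414 − 0.15 = 0.3914 mm of expansion.
Compatibility: PL/(AE) = 0.3914 mm, so σ = P/A = E × (0.3914/500) = 161.3 MPa.
P = σA = 161.3 × 2025 = 326.6 kN.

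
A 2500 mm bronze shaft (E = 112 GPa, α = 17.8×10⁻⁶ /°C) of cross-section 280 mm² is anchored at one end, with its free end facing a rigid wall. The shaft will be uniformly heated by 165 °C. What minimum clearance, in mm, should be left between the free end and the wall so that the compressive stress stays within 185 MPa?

With no wall the shaft would lengthen by αΔT L = 17.8×10⁻⁶ × 165 × 2500 = 7.343 mm.
A stress of 185 MPa corresponds to the wall pushing the shaft back by σL/E = 185×2500/(112×10³) = 4.129 mm.
The gap must absorb the remainder: g_min = 7.343 − 4.129 = 3.213 mm.

g ≈ 3.21 mm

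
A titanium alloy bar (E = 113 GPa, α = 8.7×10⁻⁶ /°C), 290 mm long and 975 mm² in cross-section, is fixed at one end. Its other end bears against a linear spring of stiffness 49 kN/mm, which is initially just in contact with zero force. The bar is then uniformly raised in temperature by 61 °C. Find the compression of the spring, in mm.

If the spring were absent the bar would lengthen by αΔT L = 8.7×10⁻⁶ × 61 × 290 = 0.1539 mm.
Let P be the compressive force at the spring. The bar shortens elastically by PL/(AE) and the spring compresses by P/k; together these equal δ_free.
So P = δ_free / [L/(AE) + 1/k] = 0.1539 / [ 290/(975×113×10³) + 1/(49×10³) ].
P = 0.1539 / 2.304×10⁻⁵ = 6680 N.
Spring compression = P/k = 6680/(49×10³) = 0.1363 mm.

δ ≈ 0.136 mm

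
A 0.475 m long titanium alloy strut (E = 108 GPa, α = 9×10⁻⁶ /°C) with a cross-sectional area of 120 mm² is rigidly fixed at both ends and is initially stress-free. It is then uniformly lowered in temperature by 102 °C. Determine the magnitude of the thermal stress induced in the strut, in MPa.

Because both ends are immovable the net strain is zero, and the suppressed thermal strain is αΔT = 9×10⁻⁶ × 102 = 918×10⁻⁶.
σ = EαΔT = 108×10³ × 9×10⁻⁶ × 102 = 99.14 MPa (tensile; the strut is trying to contract).

σ ≈ 99.1 MPa (tensile)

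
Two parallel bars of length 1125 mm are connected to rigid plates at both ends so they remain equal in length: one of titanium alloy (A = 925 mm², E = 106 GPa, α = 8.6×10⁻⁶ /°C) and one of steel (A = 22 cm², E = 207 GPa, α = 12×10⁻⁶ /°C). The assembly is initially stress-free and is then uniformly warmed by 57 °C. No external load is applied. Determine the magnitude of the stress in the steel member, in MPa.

σ ≈ 7.11 MPa (compressive)

The steel has the larger α, so on heating it would change length more than the titanium alloy if both were free. The rigid plates force a common final length, so the steel is put into compression and the titanium alloy into tension, with equal and opposite forces P (no external load).
Compatibility of the two members (thermal + elastic change equal): (α₁ − α₂)ΔT = P·[1/(A₁E₁) + 1/(A₂E₂)].
|α₁ − α₂|·ΔT = 3.4×10⁻⁶ × 57 = 0.0001938.
1/(A₁E₁) + 1/(A₂E₂) = 1/(925×106×10³) + 1/(2200×207×10³) = 1.239×10⁻⁸ N⁻¹.
So P = 0.0001938 / 1.239×10⁻⁸ = 15.64 kN.
σ_{steel} = P/A₂ = 15640/2200 = 7.107 MPa, compressive.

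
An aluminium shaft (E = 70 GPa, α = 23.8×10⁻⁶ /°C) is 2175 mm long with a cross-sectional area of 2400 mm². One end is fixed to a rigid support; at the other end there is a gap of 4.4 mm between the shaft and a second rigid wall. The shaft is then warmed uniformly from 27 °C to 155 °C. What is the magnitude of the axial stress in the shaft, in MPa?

σ ≈ 71.6 MPa (compressive)

Unrestrained expansion: δ_free = αΔT L = 23.8×10⁻⁶ × 128 × 2175 = 6.626 mm.
After closing the 4.4 mm clearance, 6.626 − 4.4 = 2.226 mm of expansion remains to be suppressed by the wall.
So σ = E(δ_free − g)/L = 70×10³ × 2.226/2175 = 71.64 MPa.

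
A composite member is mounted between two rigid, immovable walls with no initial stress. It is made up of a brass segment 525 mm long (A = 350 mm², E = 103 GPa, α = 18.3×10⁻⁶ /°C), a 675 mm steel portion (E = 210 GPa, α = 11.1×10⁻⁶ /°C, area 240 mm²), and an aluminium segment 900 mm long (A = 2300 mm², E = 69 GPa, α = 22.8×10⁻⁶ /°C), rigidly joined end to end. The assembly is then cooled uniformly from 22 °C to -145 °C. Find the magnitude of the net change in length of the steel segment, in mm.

|ΔL| ≈ 1.25 mm

Free thermal contraction of the whole bar: Σ αᵢΔT Lᵢ = 18.3×10⁻⁶×167×525 + 11.1×10⁻⁶×167×675 + 22.8×10⁻⁶×167×900 = 6.283 mm.
The walls prevent any net length change, so an axial force P (same in every segment) develops. Compatibility: P · Σ Lᵢ/(AᵢEᵢ) = δ_free.
Σ Lᵢ/(AᵢEᵢ) = 525/(350×103×10³) + 675/(240×210×10³) + 900/(2300×69×10³) = 3.363×10⁻⁵ mm/N.
So P = 6.283 / 3.363×10⁻⁵ = 186.8 kN, tensile.
For the steel segment, free thermal change = 11.1×10⁻⁶×167×675 = 1.251 mm and elastic change from P = 186800×675/(240×210×10³) = 2.502 mm; these oppose, so the net change is 1.25 mm (segment lengthens).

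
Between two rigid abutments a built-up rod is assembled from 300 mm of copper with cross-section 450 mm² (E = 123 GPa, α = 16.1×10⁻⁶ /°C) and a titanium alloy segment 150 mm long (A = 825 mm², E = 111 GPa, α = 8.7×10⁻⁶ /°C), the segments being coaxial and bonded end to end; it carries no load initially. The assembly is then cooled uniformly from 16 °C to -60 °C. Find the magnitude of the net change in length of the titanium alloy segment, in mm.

|ΔL| ≈ 0.00903 mm

Free thermal contraction of the whole bar: Σ αᵢΔT Lᵢ = 16.1×10⁻⁶×76×300 + 8.7×10⁻⁶×76×150 = 0.4663 mm.
The walls prevent any net length change, so an axial force P (same in every segment) develops. Compatibility: P · Σ Lᵢ/(AᵢEᵢ) = δ_free.
The series flexibility is Σ Lᵢ/(AᵢEᵢ) = 300/(450×123×10³) + 150/(825×111×10³) = 7.058×10⁻⁶ mm/N.
So P = 0.4663 / 7.058×10⁻⁶ = 66.06 kN, tensile.
For the titanium alloy segment, free thermal change = 8.7×10⁻⁶×76×150 = 0.09918 mm and elastic change from P = 66060×150/(825×111×10³) = 0.1082 mm; these oppose, so the net change is 0.00903 mm (segment lengthens).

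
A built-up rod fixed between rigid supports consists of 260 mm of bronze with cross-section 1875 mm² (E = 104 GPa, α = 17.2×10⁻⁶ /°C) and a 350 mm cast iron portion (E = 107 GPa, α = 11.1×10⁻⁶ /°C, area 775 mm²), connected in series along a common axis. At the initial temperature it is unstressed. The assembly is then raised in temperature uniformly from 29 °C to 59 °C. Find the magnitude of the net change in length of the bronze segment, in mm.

|ΔL| ≈ 0.074 mm

If the supports were absent, the total length change would be Σ αᵢΔT Lᵢ = 17.2×10⁻⁶×30×260 + 11.1×10⁻⁶×30×350 = 0.2507 mm.
Since the ends are fixed, an axial force P builds up, equal in every segment, with P · Σ Lᵢ/(AᵢEᵢ) = δ_free.
The series flexibility is Σ Lᵢ/(AᵢEᵢ) = 260/(1875×104×10³) + 350/(775×107×10³) = 5.554×10⁻⁶ mm/N.
Hence P = δ_free / Σ(L/AE) = 0.2507/5.554×10⁻⁶ = 45.14 kN (compressive).
For the bronze segment, free thermal change = 17.2×10⁻⁶×30×260 = 0.1342 mm and elastic change from P = 45140×260/(1875×104×10³) = 0.06019 mm; these oppose, so the net change is 0.074 mm (segment lengthens).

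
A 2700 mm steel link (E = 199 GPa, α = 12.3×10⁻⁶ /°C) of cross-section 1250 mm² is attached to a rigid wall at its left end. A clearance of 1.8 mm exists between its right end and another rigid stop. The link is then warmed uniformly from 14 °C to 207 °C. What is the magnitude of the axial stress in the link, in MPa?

Free thermal elongation = αΔT L = 12.3×10⁻⁶ × 193 × 2700 = 6.41 mm.
This exceeds the 1.8 mm gap, so the wall pushes back. The portion of expansion that must be recovered elastically is δ_free − gap = 6.41 − 1.8 = 4.61 mm.
That suppressed elongation corresponds to σ = E·Δ/L = 199×10³ × 4.61/2700 = 339.7 MPa.

σ ≈ 340 MPa (compressive)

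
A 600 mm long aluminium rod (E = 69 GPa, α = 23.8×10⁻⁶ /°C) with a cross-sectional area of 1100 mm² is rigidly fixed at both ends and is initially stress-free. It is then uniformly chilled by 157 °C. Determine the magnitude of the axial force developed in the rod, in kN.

P ≈ 284 kN (tensile)

Full restraint means ε = 0, so the stress is σ = EαΔT = 69×10³ × 23.8×10⁻⁶ × 157 = 257.8 MPa.
Then P = σA = 257.8 × 1100 mm² = 283.6 kN, tensile.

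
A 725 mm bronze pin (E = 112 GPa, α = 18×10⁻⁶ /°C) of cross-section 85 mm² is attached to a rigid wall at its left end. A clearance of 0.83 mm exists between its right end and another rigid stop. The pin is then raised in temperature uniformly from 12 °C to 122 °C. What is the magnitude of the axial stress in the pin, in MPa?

Unrestrained expansion: δ_free = αΔT L = 18×10⁻⁶ × 110 × 725 = 1.435 mm.
After closing the 0.83 mm clearance, 1.435 − 0.83 = 0.6055 mm of expansion remains to be suppressed by the wall.
So σ = E(δ_free − g)/L = 112×10³ × 0.6055/725 = 93.54 MPa.

σ ≈ 93.5 MPa (compressive)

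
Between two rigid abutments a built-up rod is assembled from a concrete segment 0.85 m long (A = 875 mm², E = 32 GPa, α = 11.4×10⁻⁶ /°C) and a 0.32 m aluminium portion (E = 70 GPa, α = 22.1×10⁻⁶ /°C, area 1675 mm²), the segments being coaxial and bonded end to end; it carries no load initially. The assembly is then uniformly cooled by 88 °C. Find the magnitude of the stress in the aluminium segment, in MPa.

With the walls removed the bar would change length by δ_free = Σ αᵢΔT Lᵢ = 11.4×10⁻⁶×88×850 + 22.1×10⁻⁶×88×320 = 1.475 mm.
The rigid supports impose zero overall length change; the single axial force P common to all segments must satisfy P Σ Lᵢ/(AᵢEᵢ) = δ_free.
The series flexibility is Σ Lᵢ/(AᵢEᵢ) = 850/(875×32×10³) + 320/(1675×70×10³) = 3.309×10⁻⁵ mm/N.
Hence P = δ_free / Σ(L/AE) = 1.475/3.309×10⁻⁵ = 44.58 kN (tensile).
σ_{aluminium} = P / A = 44580 / 1675 = 26.62 MPa.

σ ≈ 26.6 MPa (tensile)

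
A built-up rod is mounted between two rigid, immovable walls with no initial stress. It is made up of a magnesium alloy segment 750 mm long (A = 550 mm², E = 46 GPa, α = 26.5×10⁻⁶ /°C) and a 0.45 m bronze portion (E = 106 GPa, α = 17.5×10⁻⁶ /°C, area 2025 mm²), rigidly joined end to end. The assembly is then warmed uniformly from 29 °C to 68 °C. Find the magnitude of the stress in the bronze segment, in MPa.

If the supports were absent, the total length change would be Σ αᵢΔT Lᵢ = 26.5×10⁻⁶×39×750 + 17.5×10⁻⁶×39×450 = 1.082 mm.
The walls prevent any net length change, so an axial force P (same in every segment) develops. Compatibility: P · Σ Lᵢ/(AᵢEᵢ) = δ_free.
The series flexibility is Σ Lᵢ/(AᵢEᵢ) = 750/(550×46×10³) + 450/(2025×106×10³) = 3.174×10⁻⁵ mm/N.
P = 1.082 / 3.174×10⁻⁵ = 34100 N = 34.1 kN, compressive.
σ_{bronze} = P / A = 34100 / 2025 = 16.84 MPa.

σ ≈ 16.8 MPa (compressive)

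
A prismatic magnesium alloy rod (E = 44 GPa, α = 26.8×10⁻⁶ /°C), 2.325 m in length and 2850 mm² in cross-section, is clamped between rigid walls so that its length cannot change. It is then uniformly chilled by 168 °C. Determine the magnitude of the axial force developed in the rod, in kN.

Full restraint means ε = 0, so the stress is σ = EαΔT = 44×10³ × 26.8×10⁻⁶ × 168 = 198.1 MPa.
Axial force P = σA = 198.1 × 2850 = 564600 N = 564.6 kN, tensile.

P ≈ 565 kN (tensile)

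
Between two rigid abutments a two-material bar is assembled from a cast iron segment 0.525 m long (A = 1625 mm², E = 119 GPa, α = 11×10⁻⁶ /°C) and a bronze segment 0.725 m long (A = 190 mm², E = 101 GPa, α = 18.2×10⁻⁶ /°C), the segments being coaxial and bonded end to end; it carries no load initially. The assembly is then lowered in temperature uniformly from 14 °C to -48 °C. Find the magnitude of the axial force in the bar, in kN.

P ≈ 29 kN (tensile)

If the supports were absent, the total length change would be Σ αᵢΔT Lᵢ = 11×10⁻⁶×62×525 + 18.2×10⁻⁶×62×725 = 1.176 mm.
The rigid supports impose zero overall length change; the single axial force P common to all segments must satisfy P Σ Lᵢ/(AᵢEᵢ) = δ_free.
The series flexibility is Σ Lᵢ/(AᵢEᵢ) = 525/(1625×119×10³) + 725/(190×101×10³) = 4.05×10⁻⁵ mm/N.
So P = 1.176 / 4.05×10⁻⁵ = 29.04 kN, tensile.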